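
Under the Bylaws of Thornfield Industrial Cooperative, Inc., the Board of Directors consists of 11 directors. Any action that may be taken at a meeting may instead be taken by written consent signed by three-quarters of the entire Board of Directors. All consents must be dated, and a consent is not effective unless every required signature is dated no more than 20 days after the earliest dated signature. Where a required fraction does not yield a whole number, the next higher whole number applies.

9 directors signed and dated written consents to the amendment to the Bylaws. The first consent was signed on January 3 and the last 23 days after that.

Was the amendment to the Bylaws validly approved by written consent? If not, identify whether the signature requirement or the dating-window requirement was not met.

Not effective — dating-window requirement not satisfied.

Signatures required: three-quarters of 11 — 3/4 of 11 = 8.25, rounded up to 9, so 9 needed; 9 signed. Sufficient.
Dating window: the latest signature is 23 days after the earliest; the limit is 20 days. Outside the window.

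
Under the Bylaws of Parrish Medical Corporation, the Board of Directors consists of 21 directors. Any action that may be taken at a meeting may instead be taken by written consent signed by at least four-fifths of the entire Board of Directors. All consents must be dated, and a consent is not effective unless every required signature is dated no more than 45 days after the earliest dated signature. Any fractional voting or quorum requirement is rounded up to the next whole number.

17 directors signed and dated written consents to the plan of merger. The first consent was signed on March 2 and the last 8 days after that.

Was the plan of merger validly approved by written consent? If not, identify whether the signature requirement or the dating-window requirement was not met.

Signatures required: at least four-fifths of 21 — 4/5 of 21 = 16.80, rounded up to 17, so 17 needed; 17 signed. Sufficient.
Dating window: the latest signature is 8 days after the earliest; the limit is 45 days. Within the window.

Effective — both the signature and dating-window requirements are satisfied.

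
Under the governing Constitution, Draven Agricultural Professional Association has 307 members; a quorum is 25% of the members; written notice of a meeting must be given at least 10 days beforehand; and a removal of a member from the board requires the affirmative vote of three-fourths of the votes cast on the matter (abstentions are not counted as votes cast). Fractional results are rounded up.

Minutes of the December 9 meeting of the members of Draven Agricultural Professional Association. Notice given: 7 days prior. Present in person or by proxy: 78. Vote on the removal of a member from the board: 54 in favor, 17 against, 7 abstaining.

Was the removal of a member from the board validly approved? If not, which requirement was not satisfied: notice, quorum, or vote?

Notice: 7 days given; 10 required. Not satisfied.
Quorum: 25% of 307 = 76.75, rounded up to 77; 78 present. Satisfied.
Vote: requires three-fourths of the votes cast (78 − 7 abstaining = 71); 3/4 of 71 = 53.25, rounded up to 54, so 54 needed; 54 in favor. Satisfied.

Invalid — notice requirement not satisfied.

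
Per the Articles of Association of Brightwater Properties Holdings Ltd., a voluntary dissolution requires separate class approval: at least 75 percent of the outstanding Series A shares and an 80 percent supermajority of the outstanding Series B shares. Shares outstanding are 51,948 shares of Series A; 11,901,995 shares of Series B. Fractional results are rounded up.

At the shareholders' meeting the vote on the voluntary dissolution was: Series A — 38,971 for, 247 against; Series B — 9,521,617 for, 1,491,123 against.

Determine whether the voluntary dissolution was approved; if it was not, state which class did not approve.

Approved — every class gave the required vote.

Series A: 3/4 of 51948 = 38961; 38,961 required, 38,971 in favor — approved.
Series B: 4/5 of 11901995 = 9521596; 9,521,596 required, 9,521,617 in favor — approved.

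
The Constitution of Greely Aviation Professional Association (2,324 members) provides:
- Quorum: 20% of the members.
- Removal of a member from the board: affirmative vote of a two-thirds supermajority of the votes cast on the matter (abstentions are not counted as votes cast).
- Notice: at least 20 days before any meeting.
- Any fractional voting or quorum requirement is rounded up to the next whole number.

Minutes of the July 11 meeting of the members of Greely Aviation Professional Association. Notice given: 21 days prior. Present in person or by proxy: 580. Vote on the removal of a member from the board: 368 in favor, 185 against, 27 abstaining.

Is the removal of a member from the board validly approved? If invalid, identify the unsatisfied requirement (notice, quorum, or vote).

Invalid — vote requirement not satisfied.

Notice: 21 days given; 20 required. Satisfied.
Quorum: 20% of 2,324 = 464.80, rounded up to 465; 580 present. Satisfied.
Vote: requires two-thirds of the votes cast (580 − 27 abstaining = 553); 2/3 of 553 = 368.67, rounded up to 369, so 369 needed; 368 in favor. Not satisfied.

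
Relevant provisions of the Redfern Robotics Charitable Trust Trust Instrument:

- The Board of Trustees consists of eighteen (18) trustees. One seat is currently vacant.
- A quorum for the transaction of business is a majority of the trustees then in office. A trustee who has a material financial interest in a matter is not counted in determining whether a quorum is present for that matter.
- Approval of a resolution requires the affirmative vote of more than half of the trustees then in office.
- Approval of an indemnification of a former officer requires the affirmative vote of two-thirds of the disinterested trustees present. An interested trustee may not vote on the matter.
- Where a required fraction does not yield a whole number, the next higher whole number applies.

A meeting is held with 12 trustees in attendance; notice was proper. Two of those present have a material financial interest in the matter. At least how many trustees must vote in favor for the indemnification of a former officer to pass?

The indemnification of a former officer requires two-thirds of the disinterested trustees present (12 − 2 = 10).
2/3 of 10 = 6.67, rounded up to 7.

7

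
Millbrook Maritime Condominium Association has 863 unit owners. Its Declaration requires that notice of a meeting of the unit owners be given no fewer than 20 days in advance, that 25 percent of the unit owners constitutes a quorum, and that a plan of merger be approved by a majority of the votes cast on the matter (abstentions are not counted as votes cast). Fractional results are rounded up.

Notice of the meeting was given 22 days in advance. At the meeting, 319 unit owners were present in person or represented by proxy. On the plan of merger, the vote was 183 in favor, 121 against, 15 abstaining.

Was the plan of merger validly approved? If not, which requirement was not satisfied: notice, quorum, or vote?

Valid — all requirements satisfied.

Notice: 22 days given; 20 required. Satisfied.
Quorum: 25% of 863 = 215.75, rounded up to 216; 319 present. Satisfied.
Vote: requires a majority of the votes cast (319 − 15 abstaining = 304); a majority of 304 is 153, so 153 needed; 183 in favor. Satisfied.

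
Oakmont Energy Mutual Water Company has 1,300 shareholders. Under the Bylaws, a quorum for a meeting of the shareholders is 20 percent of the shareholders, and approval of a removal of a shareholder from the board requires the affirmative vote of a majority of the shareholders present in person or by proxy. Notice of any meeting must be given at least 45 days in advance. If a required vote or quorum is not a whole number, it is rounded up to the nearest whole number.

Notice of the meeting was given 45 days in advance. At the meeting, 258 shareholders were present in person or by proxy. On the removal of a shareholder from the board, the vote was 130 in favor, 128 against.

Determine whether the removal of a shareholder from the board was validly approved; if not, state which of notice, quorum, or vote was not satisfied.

Invalid — quorum requirement not satisfied.

Notice: 45 days given; 45 required. Satisfied.
Quorum: 20% of 1,300 = 260; 258 present. Not satisfied.
Vote: requires a majority of those present (258); a majority of 258 is 130, so 130 needed; 130 in favor. Satisfied.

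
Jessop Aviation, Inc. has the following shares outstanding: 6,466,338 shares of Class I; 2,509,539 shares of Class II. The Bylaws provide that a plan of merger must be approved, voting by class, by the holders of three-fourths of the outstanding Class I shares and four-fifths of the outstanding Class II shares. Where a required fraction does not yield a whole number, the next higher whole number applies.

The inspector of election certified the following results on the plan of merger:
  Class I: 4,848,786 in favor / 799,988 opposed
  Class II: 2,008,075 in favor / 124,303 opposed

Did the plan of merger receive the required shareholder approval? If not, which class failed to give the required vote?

Not approved — the Class I shares did not give the required vote.

Class I: 3/4 of 6466338 = 4849753.50, rounded up to 4849754; 4,849,754 required, 4,848,786 in favor — not approved.
Class II: 4/5 of 2509539 = 2007631.20, rounded up to 2007632; 2,007,632 required, 2,008,075 in favor — approved.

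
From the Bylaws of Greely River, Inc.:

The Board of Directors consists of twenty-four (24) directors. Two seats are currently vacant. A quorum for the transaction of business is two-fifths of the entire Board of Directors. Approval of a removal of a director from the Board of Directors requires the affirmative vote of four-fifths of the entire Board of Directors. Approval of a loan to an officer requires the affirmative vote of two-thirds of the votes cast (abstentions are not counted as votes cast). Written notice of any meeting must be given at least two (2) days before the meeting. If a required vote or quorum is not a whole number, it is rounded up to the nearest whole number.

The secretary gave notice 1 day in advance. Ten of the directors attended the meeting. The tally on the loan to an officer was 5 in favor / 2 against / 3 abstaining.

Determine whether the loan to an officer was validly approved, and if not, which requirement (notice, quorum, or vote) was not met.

Invalid — notice requirement not satisfied.

Notice: 1 day given; 2 required (1 < 2). Not satisfied.
Quorum: 10 present; quorum is 10. Satisfied.
Vote: the loan to an officer requires two-thirds of the votes cast (10 present − 3 abstaining = 7). 2/3 of 7 = 4.67, rounded up to 5, so 5 affirmative votes are needed; 5 voted in favor. Satisfied.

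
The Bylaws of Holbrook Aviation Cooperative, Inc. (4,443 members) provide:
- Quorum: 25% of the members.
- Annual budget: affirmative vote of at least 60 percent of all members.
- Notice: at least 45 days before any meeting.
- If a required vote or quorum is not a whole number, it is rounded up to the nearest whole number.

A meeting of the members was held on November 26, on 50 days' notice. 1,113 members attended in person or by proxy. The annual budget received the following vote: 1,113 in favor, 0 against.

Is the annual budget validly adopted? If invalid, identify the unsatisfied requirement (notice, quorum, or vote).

Invalid — vote requirement not satisfied.

Notice: 50 days given; 45 required. Satisfied.
Quorum: 25% of 4,443 = 1,110.75, rounded up to 1,111; 1,113 present. Satisfied.
Vote: requires three-fifths of all members (4,443); 3/5 of 4443 = 2665.80, rounded up to 2666, so 2,666 needed; 1,113 in favor. Not satisfied.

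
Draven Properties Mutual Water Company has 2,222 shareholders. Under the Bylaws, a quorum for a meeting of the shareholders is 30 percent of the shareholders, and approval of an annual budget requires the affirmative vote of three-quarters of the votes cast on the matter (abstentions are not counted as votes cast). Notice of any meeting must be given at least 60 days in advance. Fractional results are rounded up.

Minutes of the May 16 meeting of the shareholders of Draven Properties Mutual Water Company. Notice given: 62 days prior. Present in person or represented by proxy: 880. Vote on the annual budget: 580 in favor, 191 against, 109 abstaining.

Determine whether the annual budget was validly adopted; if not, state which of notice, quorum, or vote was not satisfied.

Valid — all requirements satisfied.

Notice: 62 days given; 60 required. Satisfied.
Quorum: 30% of 2,222 = 666.60, rounded up to 667; 880 present. Satisfied.
Vote: requires three-fourths of the votes cast (880 − 109 abstaining = 771); 3/4 of 771 = 578.25, rounded up to 579, so 579 needed; 580 in favor. Satisfied.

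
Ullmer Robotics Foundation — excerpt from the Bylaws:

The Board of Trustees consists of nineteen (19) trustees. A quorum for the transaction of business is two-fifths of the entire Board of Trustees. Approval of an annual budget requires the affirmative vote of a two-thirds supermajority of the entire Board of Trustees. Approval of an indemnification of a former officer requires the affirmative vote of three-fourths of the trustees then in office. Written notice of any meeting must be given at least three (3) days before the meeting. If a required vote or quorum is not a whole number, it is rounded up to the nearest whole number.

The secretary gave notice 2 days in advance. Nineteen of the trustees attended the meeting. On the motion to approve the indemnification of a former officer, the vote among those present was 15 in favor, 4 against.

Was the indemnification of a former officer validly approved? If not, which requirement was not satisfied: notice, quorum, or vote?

Notice: 2 days given; 3 required (2 < 3). Not satisfied.
Quorum: 19 present; quorum is 8. Satisfied.
Vote: the indemnification of a former officer requires three-fourths of the trustees then in office (19). 3/4 of 19 = 14.25, rounded up to 15, so 15 affirmative votes are needed; 15 voted in favor. Satisfied.

Invalid — notice requirement not satisfied.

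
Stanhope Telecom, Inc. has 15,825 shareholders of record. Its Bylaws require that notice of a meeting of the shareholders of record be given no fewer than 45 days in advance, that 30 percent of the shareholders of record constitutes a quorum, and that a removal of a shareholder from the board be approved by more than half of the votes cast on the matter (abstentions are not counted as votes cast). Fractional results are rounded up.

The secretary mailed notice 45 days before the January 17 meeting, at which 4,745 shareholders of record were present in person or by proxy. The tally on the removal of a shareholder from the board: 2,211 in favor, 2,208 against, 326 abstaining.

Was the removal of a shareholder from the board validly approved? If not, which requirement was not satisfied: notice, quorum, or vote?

Notice: 45 days given; 45 required. Satisfied.
Quorum: 30% of 15,825 = 4,747.50, rounded up to 4,748; 4,745 present. Not satisfied.
Vote: requires a majority of the votes cast (4,745 − 326 abstaining = 4,419); a majority of 4419 is 2210, so 2,210 needed; 2,211 in favor. Satisfied.

Invalid — quorum requirement not satisfied.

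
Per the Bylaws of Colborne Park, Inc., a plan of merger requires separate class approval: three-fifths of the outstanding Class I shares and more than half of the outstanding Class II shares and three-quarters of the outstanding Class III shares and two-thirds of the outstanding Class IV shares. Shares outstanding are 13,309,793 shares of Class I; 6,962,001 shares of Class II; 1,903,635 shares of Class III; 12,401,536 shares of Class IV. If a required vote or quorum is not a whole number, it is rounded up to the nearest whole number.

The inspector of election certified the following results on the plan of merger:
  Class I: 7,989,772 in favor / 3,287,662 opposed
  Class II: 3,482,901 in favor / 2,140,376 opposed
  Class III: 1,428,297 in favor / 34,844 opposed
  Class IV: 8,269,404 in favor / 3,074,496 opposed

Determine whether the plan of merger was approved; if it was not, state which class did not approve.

Approved — every class gave the required vote.

Class I: 3/5 of 13309793 = 7985875.80, rounded up to 7985876; 7,985,876 required, 7,989,772 in favor — approved.
Class II: a majority of 6962001 is 3481001; 3,481,001 required, 3,482,901 in favor — approved.
Class III: 3/4 of 1903635 = 1427726.25, rounded up to 1427727; 1,427,727 required, 1,428,297 in favor — approved.
Class IV: 2/3 of 12401536 = 8267690.67, rounded up to 8267691; 8,267,691 required, 8,269,404 in favor — approved.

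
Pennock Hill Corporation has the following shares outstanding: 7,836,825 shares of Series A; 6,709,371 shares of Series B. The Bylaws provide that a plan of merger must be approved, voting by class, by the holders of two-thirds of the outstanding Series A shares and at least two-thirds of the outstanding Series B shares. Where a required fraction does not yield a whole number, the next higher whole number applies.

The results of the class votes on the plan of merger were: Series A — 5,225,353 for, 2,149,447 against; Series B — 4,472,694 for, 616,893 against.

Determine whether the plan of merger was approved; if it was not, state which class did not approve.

Series A: 2/3 of 7836825 = 5224550; 5,224,550 required, 5,225,353 in favor — approved.
Series B: 2/3 of 6709371 = 4472914; 4,472,914 required, 4,472,694 in favor — not approved.

Not approved — the Series B shares did not give the required vote.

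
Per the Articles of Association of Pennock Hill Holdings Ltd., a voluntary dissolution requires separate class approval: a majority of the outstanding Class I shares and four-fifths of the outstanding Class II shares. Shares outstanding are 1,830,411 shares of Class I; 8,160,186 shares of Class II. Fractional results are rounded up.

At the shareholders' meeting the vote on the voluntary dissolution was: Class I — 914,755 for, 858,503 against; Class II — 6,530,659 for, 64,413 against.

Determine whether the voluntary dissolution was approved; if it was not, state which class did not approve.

Class I: a majority of 1830411 is 915206; 915,206 required, 914,755 in favor — not approved.
Class II: 4/5 of 8160186 = 6528148.80, rounded up to 6528149; 6,528,149 required, 6,530,659 in favor — approved.

Not approved — the Class I shares did not give the required vote.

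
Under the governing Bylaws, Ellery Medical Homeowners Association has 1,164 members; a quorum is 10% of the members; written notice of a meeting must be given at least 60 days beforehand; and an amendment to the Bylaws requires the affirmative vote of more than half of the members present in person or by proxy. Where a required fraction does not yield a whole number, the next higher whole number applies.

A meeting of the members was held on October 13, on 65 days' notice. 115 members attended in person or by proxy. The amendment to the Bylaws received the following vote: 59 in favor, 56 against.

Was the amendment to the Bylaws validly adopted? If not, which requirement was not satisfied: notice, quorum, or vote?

Invalid — quorum requirement not satisfied.

Notice: 65 days given; 60 required. Satisfied.
Quorum: 10% of 1,164 = 116.40, rounded up to 117; 115 present. Not satisfied.
Vote: requires a majority of those present (115); a majority of 115 is 58, so 58 needed; 59 in favor. Satisfied.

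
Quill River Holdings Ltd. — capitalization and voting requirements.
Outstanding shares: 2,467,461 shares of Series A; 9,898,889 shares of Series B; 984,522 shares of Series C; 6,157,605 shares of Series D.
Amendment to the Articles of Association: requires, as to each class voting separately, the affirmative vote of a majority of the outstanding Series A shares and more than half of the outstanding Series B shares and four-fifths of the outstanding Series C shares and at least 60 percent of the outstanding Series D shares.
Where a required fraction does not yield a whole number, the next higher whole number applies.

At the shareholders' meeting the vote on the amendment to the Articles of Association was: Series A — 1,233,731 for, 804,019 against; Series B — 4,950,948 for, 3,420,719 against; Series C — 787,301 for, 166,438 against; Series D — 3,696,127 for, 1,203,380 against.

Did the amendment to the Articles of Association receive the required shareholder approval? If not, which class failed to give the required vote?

Not approved — the Series C shares did not give the required vote.

Series A: a majority of 2467461 is 1233731; 1,233,731 required, 1,233,731 in favor — approved.
Series B: a majority of 9898889 is 4949445; 4,949,445 required, 4,950,948 in favor — approved.
Series C: 4/5 of 984522 = 787617.60, rounded up to 787618; 787,618 required, 787,301 in favor — not approved.
Series D: 3/5 of 6157605 = 3694563; 3,694,563 required, 3,696,127 in favor — approved.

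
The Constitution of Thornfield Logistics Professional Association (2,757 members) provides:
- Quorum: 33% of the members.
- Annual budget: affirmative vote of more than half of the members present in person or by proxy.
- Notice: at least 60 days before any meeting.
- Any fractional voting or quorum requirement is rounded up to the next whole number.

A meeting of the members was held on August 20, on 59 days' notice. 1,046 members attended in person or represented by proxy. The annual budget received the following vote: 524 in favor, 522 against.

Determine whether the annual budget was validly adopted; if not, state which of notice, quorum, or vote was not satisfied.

Notice: 59 days given; 60 required. Not satisfied.
Quorum: 33% of 2,757 = 909.81, rounded up to 910; 1,046 present. Satisfied.
Vote: requires a majority of those present (1,046); a majority of 1046 is 524, so 524 needed; 524 in favor. Satisfied.

Invalid — notice requirement not satisfied.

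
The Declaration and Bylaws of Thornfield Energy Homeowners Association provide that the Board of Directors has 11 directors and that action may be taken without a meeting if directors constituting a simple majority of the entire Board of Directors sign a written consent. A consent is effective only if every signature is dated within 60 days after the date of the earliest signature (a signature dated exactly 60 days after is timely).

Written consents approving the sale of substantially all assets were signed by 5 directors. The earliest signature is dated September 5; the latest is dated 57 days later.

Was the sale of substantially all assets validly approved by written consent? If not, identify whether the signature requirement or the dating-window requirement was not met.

Not effective — insufficient signatures.

Signatures required: a simple majority of 11 — a majority of 11 is 6, so 6 needed; 5 signed. Insufficient.
Dating window: the latest signature is 57 days after the earliest; the limit is 60 days. Within the window.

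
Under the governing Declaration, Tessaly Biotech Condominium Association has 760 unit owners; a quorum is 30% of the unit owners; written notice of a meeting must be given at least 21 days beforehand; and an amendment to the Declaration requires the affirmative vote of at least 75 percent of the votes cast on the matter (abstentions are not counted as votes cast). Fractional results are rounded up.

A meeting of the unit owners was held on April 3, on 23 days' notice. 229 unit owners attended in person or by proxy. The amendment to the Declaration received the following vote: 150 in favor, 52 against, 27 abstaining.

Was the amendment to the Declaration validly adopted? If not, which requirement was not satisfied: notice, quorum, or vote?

Notice: 23 days given; 21 required. Satisfied.
Quorum: 30% of 760 = 228; 229 present. Satisfied.
Vote: requires three-fourths of the votes cast (229 − 27 abstaining = 202); 3/4 of 202 = 151.50, rounded up to 152, so 152 needed; 150 in favor. Not satisfied.

Invalid — vote requirement not satisfied.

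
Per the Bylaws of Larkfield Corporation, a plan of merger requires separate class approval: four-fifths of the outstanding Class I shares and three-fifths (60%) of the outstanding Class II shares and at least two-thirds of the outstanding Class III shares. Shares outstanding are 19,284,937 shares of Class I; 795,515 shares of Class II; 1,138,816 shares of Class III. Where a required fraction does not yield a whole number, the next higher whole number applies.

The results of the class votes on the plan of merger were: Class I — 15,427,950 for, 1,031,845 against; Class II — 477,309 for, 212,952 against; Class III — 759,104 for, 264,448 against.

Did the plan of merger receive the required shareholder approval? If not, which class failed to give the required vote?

Not approved — the Class III shares did not give the required vote.

Class I: 4/5 of 19284937 = 15427949.60, rounded up to 15427950; 15,427,950 required, 15,427,950 in favor — approved.
Class II: 3/5 of 795515 = 477309; 477,309 required, 477,309 in favor — approved.
Class III: 2/3 of 1138816 = 759210.67, rounded up to 759211; 759,211 required, 759,104 in favor — not approved.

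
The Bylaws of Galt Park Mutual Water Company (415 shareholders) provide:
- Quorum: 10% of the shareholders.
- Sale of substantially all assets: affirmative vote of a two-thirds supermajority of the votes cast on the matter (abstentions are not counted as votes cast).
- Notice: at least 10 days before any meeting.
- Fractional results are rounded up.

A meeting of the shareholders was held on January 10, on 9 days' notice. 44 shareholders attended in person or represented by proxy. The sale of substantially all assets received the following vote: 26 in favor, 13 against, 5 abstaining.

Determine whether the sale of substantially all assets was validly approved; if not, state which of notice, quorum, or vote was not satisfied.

Notice: 9 days given; 10 required. Not satisfied.
Quorum: 10% of 415 = 41.50, rounded up to 42; 44 present. Satisfied.
Vote: requires two-thirds of the votes cast (44 − 5 abstaining = 39); 2/3 of 39 = 26, so 26 needed; 26 in favor. Satisfied.

Invalid — notice requirement not satisfied.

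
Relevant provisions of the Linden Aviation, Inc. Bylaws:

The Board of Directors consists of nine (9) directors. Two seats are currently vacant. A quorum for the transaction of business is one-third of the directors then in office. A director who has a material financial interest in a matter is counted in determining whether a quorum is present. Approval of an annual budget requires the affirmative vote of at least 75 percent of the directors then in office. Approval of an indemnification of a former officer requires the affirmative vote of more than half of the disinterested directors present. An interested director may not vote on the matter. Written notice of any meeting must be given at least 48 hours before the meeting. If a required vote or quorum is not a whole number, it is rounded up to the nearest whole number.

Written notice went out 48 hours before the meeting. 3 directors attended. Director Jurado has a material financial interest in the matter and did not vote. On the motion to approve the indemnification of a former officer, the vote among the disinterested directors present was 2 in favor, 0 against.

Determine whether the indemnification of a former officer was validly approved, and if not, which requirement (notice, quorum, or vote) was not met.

Valid — all requirements satisfied.

Notice: 48 hours given; 48 required (48 ≥ 48). Satisfied.
Quorum: 3 present (interested directors count toward quorum); quorum is 3. Satisfied.
Vote: the indemnification of a former officer requires a majority of the disinterested directors present (3 − 1 = 2). A majority of 2 is 2, so 2 affirmative votes are needed; 2 voted in favor. Satisfied.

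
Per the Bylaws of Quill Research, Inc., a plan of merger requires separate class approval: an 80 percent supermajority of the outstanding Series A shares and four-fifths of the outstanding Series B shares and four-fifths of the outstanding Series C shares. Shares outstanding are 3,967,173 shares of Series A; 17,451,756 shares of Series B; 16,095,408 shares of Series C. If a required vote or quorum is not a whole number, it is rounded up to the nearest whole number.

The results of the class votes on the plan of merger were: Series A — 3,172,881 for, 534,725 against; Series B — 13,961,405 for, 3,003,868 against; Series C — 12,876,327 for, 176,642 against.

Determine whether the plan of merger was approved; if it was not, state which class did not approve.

Not approved — the Series A shares did not give the required vote.

Series A: 4/5 of 3967173 = 3173738.40, rounded up to 3173739; 3,173,739 required, 3,172,881 in favor — not approved.
Series B: 4/5 of 17451756 = 13961404.80, rounded up to 13961405; 13,961,405 required, 13,961,405 in favor — approved.
Series C: 4/5 of 16095408 = 12876326.40, rounded up to 12876327; 12,876,327 required, 12,876,327 in favor — approved.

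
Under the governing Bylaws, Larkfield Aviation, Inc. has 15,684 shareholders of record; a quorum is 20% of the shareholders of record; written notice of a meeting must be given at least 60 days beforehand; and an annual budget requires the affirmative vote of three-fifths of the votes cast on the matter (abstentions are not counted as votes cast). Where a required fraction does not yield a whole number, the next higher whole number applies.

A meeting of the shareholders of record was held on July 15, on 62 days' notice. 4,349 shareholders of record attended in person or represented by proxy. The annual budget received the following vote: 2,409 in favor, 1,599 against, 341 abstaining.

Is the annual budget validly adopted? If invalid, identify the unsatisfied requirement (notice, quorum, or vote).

Notice: 62 days given; 60 required. Satisfied.
Quorum: 20% of 15,684 = 3,136.80, rounded up to 3,137; 4,349 present. Satisfied.
Vote: requires three-fifths of the votes cast (4,349 − 341 abstaining = 4,008); 3/5 of 4008 = 2404.80, rounded up to 2405, so 2,405 needed; 2,409 in favor. Satisfied.

Valid — all requirements satisfied.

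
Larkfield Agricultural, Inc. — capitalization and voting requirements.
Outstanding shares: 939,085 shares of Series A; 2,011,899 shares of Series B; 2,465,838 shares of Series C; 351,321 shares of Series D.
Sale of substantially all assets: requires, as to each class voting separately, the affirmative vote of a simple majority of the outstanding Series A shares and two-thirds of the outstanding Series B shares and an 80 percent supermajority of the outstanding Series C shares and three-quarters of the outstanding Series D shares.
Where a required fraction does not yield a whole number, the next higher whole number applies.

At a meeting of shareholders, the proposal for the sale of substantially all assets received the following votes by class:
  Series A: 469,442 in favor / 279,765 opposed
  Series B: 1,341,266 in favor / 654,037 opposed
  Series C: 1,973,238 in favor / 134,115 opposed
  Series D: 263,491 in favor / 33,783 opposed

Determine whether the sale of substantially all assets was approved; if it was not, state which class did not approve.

Not approved — the Series A shares did not give the required vote.

Series A: a majority of 939085 is 469543; 469,543 required, 469,442 in favor — not approved.
Series B: 2/3 of 2011899 = 1341266; 1,341,266 required, 1,341,266 in favor — approved.
Series C: 4/5 of 2465838 = 1972670.40, rounded up to 1972671; 1,972,671 required, 1,973,238 in favor — approved.
Series D: 3/4 of 351321 = 263490.75, rounded up to 263491; 263,491 required, 263,491 in favor — approved.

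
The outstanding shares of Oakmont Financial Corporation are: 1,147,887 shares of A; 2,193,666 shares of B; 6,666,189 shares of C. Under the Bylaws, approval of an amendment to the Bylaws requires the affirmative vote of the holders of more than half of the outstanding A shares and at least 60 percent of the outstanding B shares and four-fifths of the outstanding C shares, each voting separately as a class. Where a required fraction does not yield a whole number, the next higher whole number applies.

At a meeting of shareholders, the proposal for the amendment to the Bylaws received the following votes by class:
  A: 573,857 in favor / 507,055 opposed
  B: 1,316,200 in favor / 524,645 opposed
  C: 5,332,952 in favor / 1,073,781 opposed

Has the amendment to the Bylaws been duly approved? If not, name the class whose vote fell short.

A: a majority of 1147887 is 573944; 573,944 required, 573,857 in favor — not approved.
B: 3/5 of 2193666 = 1316199.60, rounded up to 1316200; 1,316,200 required, 1,316,200 in favor — approved.
C: 4/5 of 6666189 = 5332951.20, rounded up to 5332952; 5,332,952 required, 5,332,952 in favor — approved.

Not approved — the A shares did not give the required vote.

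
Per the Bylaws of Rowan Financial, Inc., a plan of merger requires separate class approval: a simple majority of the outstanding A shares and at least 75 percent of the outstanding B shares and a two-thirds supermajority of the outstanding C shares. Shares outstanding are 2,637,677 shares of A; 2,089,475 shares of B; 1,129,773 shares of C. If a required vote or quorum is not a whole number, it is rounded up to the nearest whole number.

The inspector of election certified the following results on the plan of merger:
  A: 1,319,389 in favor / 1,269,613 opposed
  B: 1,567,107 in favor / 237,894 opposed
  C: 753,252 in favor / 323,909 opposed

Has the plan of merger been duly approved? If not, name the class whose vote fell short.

Approved — every class gave the required vote.

A: a majority of 2637677 is 1318839; 1,318,839 required, 1,319,389 in favor — approved.
B: 3/4 of 2089475 = 1567106.25, rounded up to 1567107; 1,567,107 required, 1,567,107 in favor — approved.
C: 2/3 of 1129773 = 753182; 753,182 required, 753,252 in favor — approved.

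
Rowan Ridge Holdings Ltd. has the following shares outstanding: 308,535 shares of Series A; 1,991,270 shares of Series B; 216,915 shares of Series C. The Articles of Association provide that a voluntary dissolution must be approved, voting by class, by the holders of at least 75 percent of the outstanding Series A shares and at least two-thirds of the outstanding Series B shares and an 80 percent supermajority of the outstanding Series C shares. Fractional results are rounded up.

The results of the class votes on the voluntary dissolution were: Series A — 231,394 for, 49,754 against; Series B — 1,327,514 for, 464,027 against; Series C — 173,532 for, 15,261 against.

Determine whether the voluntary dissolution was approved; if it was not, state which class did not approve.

Not approved — the Series A shares did not give the required vote.

Series A: 3/4 of 308535 = 231401.25, rounded up to 231402; 231,402 required, 231,394 in favor — not approved.
Series B: 2/3 of 1991270 = 1327513.33, rounded up to 1327514; 1,327,514 required, 1,327,514 in favor — approved.
Series C: 4/5 of 216915 = 173532; 173,532 required, 173,532 in favor — approved.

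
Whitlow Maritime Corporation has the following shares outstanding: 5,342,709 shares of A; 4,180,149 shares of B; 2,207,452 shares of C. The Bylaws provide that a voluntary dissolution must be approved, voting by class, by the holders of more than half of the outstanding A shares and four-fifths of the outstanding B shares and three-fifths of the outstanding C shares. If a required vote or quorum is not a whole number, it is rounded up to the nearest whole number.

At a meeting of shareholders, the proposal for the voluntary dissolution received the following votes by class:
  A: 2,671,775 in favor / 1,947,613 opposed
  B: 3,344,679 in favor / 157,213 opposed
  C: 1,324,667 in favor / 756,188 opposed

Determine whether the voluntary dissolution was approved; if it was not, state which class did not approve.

A: a majority of 5342709 is 2671355; 2,671,355 required, 2,671,775 in favor — approved.
B: 4/5 of 4180149 = 3344119.20, rounded up to 3344120; 3,344,120 required, 3,344,679 in favor — approved.
C: 3/5 of 2207452 = 1324471.20, rounded up to 1324472; 1,324,472 required, 1,324,667 in favor — approved.

Approved — every class gave the required vote.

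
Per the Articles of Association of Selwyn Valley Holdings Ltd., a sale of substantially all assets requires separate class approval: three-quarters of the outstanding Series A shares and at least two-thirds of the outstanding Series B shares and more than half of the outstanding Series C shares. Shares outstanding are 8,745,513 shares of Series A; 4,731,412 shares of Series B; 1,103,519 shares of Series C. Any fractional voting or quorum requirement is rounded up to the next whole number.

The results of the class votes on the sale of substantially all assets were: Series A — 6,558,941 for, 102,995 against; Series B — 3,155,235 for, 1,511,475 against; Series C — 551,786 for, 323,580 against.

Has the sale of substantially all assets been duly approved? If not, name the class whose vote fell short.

Not approved — the Series A shares did not give the required vote.

Series A: 3/4 of 8745513 = 6559134.75, rounded up to 6559135; 6,559,135 required, 6,558,941 in favor — not approved.
Series B: 2/3 of 4731412 = 3154274.67, rounded up to 3154275; 3,154,275 required, 3,155,235 in favor — approved.
Series C: a majority of 1103519 is 551760; 551,760 required, 551,786 in favor — approved.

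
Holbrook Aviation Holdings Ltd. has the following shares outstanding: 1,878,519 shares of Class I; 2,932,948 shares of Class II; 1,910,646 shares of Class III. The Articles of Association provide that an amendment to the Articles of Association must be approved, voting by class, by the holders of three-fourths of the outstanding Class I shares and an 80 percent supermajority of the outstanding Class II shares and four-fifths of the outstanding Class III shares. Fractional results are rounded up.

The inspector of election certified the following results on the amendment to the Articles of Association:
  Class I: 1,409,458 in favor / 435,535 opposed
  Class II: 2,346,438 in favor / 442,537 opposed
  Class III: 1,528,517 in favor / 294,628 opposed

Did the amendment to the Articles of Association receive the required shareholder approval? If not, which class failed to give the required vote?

Approved — every class gave the required vote.

Class I: 3/4 of 1878519 = 1408889.25, rounded up to 1408890; 1,408,890 required, 1,409,458 in favor — approved.
Class II: 4/5 of 2932948 = 2346358.40, rounded up to 2346359; 2,346,359 required, 2,346,438 in favor — approved.
Class III: 4/5 of 1910646 = 1528516.80, rounded up to 1528517; 1,528,517 required, 1,528,517 in favor — approved.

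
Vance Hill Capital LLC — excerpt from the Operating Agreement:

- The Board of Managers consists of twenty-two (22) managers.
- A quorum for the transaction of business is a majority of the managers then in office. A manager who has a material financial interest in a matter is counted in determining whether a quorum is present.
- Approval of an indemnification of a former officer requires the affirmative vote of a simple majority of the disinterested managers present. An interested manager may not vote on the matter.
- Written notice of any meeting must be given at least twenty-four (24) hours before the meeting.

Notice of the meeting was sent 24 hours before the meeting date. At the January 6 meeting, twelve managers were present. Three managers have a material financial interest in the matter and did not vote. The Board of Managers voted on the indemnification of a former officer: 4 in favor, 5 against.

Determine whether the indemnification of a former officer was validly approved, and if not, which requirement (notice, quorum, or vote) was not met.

Notice: 24 hours given; 24 required (24 ≥ 24). Satisfied.
Quorum: 12 present (interested managers count toward quorum); quorum is 12. Satisfied.
Vote: the indemnification of a former officer requires a majority of the disinterested managers present (12 − 3 = 9). A majority of 9 is 5, so 5 affirmative votes are needed; 4 voted in favor. Not satisfied.

Invalid — vote requirement not satisfied.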